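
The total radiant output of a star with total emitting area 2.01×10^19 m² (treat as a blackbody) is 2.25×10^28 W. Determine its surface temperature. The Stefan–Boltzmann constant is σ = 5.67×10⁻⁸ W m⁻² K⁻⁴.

From P = σAT⁴, T = (P / σA)^(1/4) = (2.25×10^28 / (5.67×10⁻⁸ × 2.01×10^19))^(1/4).
T = (1.97×10^16)^(1/4) = 11900 K.

T ≈ 11900 K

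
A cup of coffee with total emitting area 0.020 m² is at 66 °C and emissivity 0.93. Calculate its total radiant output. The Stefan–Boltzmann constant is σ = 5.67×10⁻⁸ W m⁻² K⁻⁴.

66 °C = 339 K.
P = εσAT⁴ = 0.93 × 5.67×10⁻⁸ × 0.0200 × (339)⁴ = 0.93 × 5.67×10⁻⁸ × 0.0200 × 1.32×10^10.
P = 13.9 W.

P ≈ 13.9 W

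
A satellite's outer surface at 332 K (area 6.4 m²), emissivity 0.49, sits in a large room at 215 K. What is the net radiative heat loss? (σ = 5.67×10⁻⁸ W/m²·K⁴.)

Q ≈ 1780 W

Q = εσA(T⁴ − T_s⁴). T⁴ − T_s⁴ = (332)⁴ − (215)⁴ = 1.21×10^10 − 2.14×10^9 = 1.00×10^10 K⁴.
Q = 0.49 × 5.67×10⁻⁸ × 6.40 × 1.00×10^10 = 1780 W.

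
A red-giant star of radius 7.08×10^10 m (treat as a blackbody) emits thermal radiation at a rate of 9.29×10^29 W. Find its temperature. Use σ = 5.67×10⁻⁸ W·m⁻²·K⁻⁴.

T ≈ 4020 K

A = 4πr² = 4π × (7.08×10^10)² = 6.30×10^22 m².
From P = σAT⁴, T = (P / σA)^(1/4) = (9.29×10^29 / (5.67×10⁻⁸ × 6.30×10^22))^(1/4).
T = (2.60×10^14)^(1/4) = 4020 K.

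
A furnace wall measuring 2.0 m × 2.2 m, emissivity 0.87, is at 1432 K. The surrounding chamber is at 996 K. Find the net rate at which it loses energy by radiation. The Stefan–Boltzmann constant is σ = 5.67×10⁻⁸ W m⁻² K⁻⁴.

Q ≈ 6.99×10^5 W

A = 2.0 × 2.2 = 4.40 m².
Q = εσA(T⁴ − T_s⁴). T⁴ − T_s⁴ = (1432)⁴ − (996)⁴ = 4.21×10^12 − 9.84×10^11 = 3.22×10^12 K⁴.
Q = 0.87 × 5.67×10⁻⁸ × 4.40 × 3.22×10^12 = 6.99×10^5 W.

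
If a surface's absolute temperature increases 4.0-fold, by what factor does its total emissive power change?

P ∝ T⁴, so the power scales as (4.0)⁴ = 256.

factor ≈ 256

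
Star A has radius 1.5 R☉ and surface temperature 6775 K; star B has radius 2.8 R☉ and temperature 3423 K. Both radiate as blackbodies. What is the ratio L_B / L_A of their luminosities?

L_B/L_A ≈ 0.227

L = 4πR²σT⁴ ∝ R²T⁴, so L_B/L_A = (2.8/1.5)² × (3423/6775)⁴ = 3.48 × 0.0652 = 0.227.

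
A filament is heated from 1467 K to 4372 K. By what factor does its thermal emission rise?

P ∝ T⁴, so the ratio is (4372/1467)⁴ = (2.980)⁴ = 78.9.

ratio ≈ 78.9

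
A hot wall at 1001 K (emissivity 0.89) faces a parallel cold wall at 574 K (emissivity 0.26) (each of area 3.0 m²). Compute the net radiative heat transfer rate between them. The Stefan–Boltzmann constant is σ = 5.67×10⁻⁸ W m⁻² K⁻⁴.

For two large parallel gray plates, q = σ(T₁⁴ − T₂⁴) / (1/ε₁ + 1/ε₂ − 1).
1/ε₁ + 1/ε₂ − 1 = 1/0.89 + 1/0.26 − 1 = 3.970.
T₁⁴ − T₂⁴ = 1.00×10^12 − 1.09×10^11 = 8.95×10^11 K⁴.
q = 5.67×10⁻⁸ × 8.95×10^11 / 3.970 = 12800 W/m².
Q = q·A = 12800 × 3.0 = 38400 W.

Q ≈ 38400 W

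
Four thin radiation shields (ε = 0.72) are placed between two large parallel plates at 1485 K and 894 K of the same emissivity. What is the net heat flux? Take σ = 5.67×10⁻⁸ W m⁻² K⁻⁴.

Each of the 5 gaps contributes resistance (2/ε − 1) = 2/0.72 − 1 = 1.778; total = 8.889.
q = σ(T₁⁴ − T₂⁴) / 8.889 = 5.67×10⁻⁸ × 4.22×10^12 / 8.889 = 26900 W/m².

q ≈ 26900 W/m²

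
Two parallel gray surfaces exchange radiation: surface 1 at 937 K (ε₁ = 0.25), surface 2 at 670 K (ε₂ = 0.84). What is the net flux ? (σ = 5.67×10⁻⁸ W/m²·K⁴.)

q ≈ 7700 W/m²

For two large parallel gray plates, q = σ(T₁⁴ − T₂⁴) / (1/ε₁ + 1/ε₂ − 1).
1/ε₁ + 1/ε₂ − 1 = 1/0.25 + 1/0.84 − 1 = 4.190.
T₁⁴ − T₂⁴ = 7.71×10^11 − 2.02×10^11 = 5.69×10^11 K⁴.
q = 5.67×10⁻⁸ × 5.69×10^11 / 4.190 = 7700 W/m².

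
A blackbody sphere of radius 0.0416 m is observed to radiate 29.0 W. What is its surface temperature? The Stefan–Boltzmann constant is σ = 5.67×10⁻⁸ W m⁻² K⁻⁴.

T ≈ 392 K

A = 4πr² = 4π × (0.0416)² = 0.0217 m².
From P = σAT⁴, T = (P / σA)^(1/4) = (29.0 / (5.67×10⁻⁸ × 0.0217))^(1/4).
T = (2.35×10^10)^(1/4) = 392 K.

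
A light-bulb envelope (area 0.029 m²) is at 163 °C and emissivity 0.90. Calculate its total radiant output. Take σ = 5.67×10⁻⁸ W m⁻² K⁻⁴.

163 °C = 436 K.
Stefan–Boltzmann: P = εσAT⁴ = 0.90 × 5.67×10⁻⁸ × 0.0290 × (436)⁴ = 0.90 × 5.67×10⁻⁸ × 0.0290 × 3.61×10^10.
P = 53.5 W.

P ≈ 53.5 W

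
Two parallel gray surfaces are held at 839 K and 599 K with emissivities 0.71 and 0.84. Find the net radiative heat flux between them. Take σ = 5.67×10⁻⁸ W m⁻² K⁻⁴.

For two large parallel gray plates, q = σ(T₁⁴ − T₂⁴) / (1/ε₁ + 1/ε₂ − 1).
1/ε₁ + 1/ε₂ − 1 = 1/0.71 + 1/0.84 − 1 = 1.599.
T₁⁴ − T₂⁴ = 4.96×10^11 − 1.29×10^11 = 3.67×10^11 K⁴.
q = 5.67×10⁻⁸ × 3.67×10^11 / 1.599 = 13000 W/m².

q ≈ 13000 W/m²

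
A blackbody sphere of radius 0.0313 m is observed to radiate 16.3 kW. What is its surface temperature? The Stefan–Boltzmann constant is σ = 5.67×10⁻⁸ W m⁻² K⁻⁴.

A = 4πr² = 4π × (0.0313)² = 0.0123 m².
From P = σAT⁴, T = (P / σA)^(1/4) = (16300 / (5.67×10⁻⁸ × 0.0123))^(1/4).
T = (2.34×10^13)^(1/4) = 2200 K.

T ≈ 2200 K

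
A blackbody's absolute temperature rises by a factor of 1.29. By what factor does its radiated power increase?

factor ≈ 2.77

P ∝ T⁴, so the power scales as (1.29)⁴ = 2.77.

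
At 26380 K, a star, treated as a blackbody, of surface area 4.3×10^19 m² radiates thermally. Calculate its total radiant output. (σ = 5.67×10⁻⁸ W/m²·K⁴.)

P ≈ 1.18×10^30 W

P = σAT⁴ = 5.67×10⁻⁸ × 4.30×10^19 × (26380)⁴ = 5.67×10⁻⁸ × 4.30×10^19 × 4.84×10^17.
P = 1.18×10^30 W.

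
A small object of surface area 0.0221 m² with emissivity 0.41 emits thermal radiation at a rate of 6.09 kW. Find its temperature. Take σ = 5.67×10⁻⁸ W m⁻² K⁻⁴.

T ≈ 1860 K

From P = εσAT⁴, T = (P / εσA)^(1/4) = (6090 / (0.41 × 5.67×10⁻⁸ × 0.0221))^(1/4).
T = (1.19×10^13)^(1/4) = 1860 K.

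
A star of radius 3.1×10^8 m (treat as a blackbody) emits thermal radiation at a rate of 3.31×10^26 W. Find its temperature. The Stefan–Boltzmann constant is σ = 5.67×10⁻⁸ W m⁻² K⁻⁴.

T ≈ 8340 K

A = 4πr² = 4π × (3.1×10^8)² = 1.21×10^18 m².
From P = σAT⁴, T = (P / σA)^(1/4) = (3.31×10^26 / (5.67×10⁻⁸ × 1.21×10^18))^(1/4).
T = (4.83×10^15)^(1/4) = 8340 K.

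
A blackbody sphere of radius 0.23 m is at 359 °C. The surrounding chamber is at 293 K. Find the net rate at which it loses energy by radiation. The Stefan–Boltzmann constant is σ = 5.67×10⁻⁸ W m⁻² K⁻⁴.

Q ≈ 5740 W

A = 4πr² = 4π × (0.23)² = 0.665 m².
Convert: 359 °C = 632 K.
Q = σA(T⁴ − T_s⁴). T⁴ − T_s⁴ = (632)⁴ − (293)⁴ = 1.60×10^11 − 7.37×10^9 = 1.52×10^11 K⁴.
Q = 5.67×10⁻⁸ × 0.665 × 1.52×10^11 = 5740 W.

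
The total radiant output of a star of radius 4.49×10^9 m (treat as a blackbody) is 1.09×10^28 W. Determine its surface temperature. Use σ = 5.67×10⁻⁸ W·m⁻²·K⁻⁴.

A = 4πr² = 4π × (4.49×10^9)² = 2.53×10^20 m².
From P = σAT⁴, T = (P / σA)^(1/4) = (1.09×10^28 / (5.67×10⁻⁸ × 2.53×10^20))^(1/4).
T = (7.59×10^14)^(1/4) = 5250 K.

T ≈ 5250 K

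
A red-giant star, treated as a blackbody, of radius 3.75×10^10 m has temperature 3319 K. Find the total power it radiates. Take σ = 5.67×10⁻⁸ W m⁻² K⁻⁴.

A = 4πr² = 4π × (3.75×10^10)² = 1.77×10^22 m².
P = σAT⁴ = 5.67×10⁻⁸ × 1.77×10^22 × (3319)⁴ = 5.67×10⁻⁸ × 1.77×10^22 × 1.21×10^14.
P = 1.22×10^29 W.

P ≈ 1.22×10^29 W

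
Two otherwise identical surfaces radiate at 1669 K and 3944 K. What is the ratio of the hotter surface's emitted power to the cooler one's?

ratio ≈ 31.2

P ∝ T⁴, so the ratio is (3944/1669)⁴ = (2.363)⁴ = 31.2.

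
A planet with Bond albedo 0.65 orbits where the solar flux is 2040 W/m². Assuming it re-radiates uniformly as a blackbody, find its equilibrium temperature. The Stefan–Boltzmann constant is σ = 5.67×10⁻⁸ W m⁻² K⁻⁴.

T ≈ 237 K

Power absorbed = (1−a)S·πR²; power emitted = 4πR²σT⁴. Equating and cancelling πR²:
T = ((1−a)S / 4σ)^(1/4) = (714 / (4 × 5.67×10⁻⁸))^(1/4) = (3.15×10^9)^(1/4).
T = 237 K.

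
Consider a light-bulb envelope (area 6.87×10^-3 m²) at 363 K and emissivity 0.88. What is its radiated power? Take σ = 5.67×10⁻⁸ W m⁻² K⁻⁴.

P ≈ 5.95 W

P = εσAT⁴ = 0.88 × 5.67×10⁻⁸ × 6.87×10^-3 × (363)⁴ = 0.88 × 5.67×10⁻⁸ × 6.87×10^-3 × 1.74×10^10.
P = 5.95 W.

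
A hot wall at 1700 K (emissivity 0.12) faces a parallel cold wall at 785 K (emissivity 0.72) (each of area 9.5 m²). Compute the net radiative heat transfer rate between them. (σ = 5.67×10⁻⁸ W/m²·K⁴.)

Q ≈ 4.92×10^5 W

For two large parallel gray plates, q = σ(T₁⁴ − T₂⁴) / (1/ε₁ + 1/ε₂ − 1).
1/ε₁ + 1/ε₂ − 1 = 1/0.12 + 1/0.72 − 1 = 8.722.
T₁⁴ − T₂⁴ = 8.35×10^12 − 3.80×10^11 = 7.97×10^12 K⁴.
q = 5.67×10⁻⁸ × 7.97×10^12 / 8.722 = 51800 W/m².
Q = q·A = 51800 × 9.5 = 4.92×10^5 W.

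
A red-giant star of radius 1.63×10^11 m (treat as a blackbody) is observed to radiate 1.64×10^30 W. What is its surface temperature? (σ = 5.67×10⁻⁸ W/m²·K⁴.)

T ≈ 3050 K

A = 4πr² = 4π × (1.63×10^11)² = 3.34×10^23 m².
From P = σAT⁴, T = (P / σA)^(1/4) = (1.64×10^30 / (5.67×10⁻⁸ × 3.34×10^23))^(1/4).
T = (8.66×10^13)^(1/4) = 3050 K.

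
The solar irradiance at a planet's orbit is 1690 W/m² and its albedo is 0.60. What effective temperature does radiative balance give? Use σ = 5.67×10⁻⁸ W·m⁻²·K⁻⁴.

Power absorbed = (1−a)S·πR²; power emitted = 4πR²σT⁴. Equating and cancelling πR²:
T = ((1−a)S / 4σ)^(1/4) = (676 / (4 × 5.67×10⁻⁸))^(1/4) = (2.98×10^9)^(1/4).
T = 234 K.

T ≈ 234 K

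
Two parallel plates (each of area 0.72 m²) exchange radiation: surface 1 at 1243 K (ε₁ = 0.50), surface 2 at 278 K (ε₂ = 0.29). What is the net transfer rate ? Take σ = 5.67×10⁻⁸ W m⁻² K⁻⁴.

Q ≈ 21900 W

For two large parallel gray plates, q = σ(T₁⁴ − T₂⁴) / (1/ε₁ + 1/ε₂ − 1).
1/ε₁ + 1/ε₂ − 1 = 1/0.50 + 1/0.29 − 1 = 4.448.
T₁⁴ − T₂⁴ = 2.39×10^12 − 5.97×10^9 = 2.38×10^12 K⁴.
q = 5.67×10⁻⁸ × 2.38×10^12 / 4.448 = 30400 W/m².
Q = q·A = 30400 × 0.72 = 21900 W.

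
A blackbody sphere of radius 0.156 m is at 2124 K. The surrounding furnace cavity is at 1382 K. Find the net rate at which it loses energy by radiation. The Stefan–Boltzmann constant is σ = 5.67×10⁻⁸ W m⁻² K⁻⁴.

Q ≈ 2.90×10^5 W

A = 4πr² = 4π × (0.156)² = 0.306 m².
Q = σA(T⁴ − T_s⁴). T⁴ − T_s⁴ = (2124)⁴ − (1382)⁴ = 2.04×10^13 − 3.65×10^12 = 1.67×10^13 K⁴.
Q = 5.67×10⁻⁸ × 0.306 × 1.67×10^13 = 2.90×10^5 W.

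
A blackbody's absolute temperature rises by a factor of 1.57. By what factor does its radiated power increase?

factor ≈ 6.08

P ∝ T⁴, so the power scales as (1.57)⁴ = 6.08.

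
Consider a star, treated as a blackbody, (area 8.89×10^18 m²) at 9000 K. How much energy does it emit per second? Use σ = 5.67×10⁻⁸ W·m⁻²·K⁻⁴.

P ≈ 3.31×10^27 W

P = σAT⁴ = 5.67×10⁻⁸ × 8.89×10^18 × (9000)⁴ = 5.67×10⁻⁸ × 8.89×10^18 × 6.56×10^15.
P = 3.31×10^27 W.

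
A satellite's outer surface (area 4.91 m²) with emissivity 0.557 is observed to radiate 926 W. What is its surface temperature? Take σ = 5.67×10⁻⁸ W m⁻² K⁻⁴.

T ≈ 278 K

From P = εσAT⁴, T = (P / εσA)^(1/4) = (926 / (0.557 × 5.67×10⁻⁸ × 4.91))^(1/4).
T = (5.97×10^9)^(1/4) = 278 K.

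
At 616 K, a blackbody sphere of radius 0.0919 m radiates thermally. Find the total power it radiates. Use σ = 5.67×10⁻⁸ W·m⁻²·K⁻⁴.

P ≈ 866 W

A = 4πr² = 4π × (0.0919)² = 0.106 m².
P = σAT⁴ = 5.67×10⁻⁸ × 0.106 × (616)⁴ = 5.67×10⁻⁸ × 0.106 × 1.44×10^11.
P = 866 W.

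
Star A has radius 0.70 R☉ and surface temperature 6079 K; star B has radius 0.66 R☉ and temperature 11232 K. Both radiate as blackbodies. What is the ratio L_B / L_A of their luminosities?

L_B/L_A ≈ 10.4

L = 4πR²σT⁴ ∝ R²T⁴, so L_B/L_A = (0.66/0.70)² × (11232/6079)⁴ = 0.889 × 11.7 = 10.4.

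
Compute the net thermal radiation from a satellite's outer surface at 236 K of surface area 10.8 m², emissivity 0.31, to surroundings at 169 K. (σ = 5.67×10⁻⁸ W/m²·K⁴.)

Q ≈ 434 W

Q = εσA(T⁴ − T_s⁴). T⁴ − T_s⁴ = (236)⁴ − (169)⁴ = 3.10×10^9 − 8.16×10^8 = 2.29×10^9 K⁴.
Q = 0.31 × 5.67×10⁻⁸ × 10.8 × 2.29×10^9 = 434 W.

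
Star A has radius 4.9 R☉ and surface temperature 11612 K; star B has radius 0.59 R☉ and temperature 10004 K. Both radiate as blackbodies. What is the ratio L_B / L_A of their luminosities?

L_B/L_A ≈ 7.99×10^-3

L = 4πR²σT⁴ ∝ R²T⁴, so L_B/L_A = (0.59/4.9)² × (10004/11612)⁴ = 0.0145 × 0.551 = 7.99×10^-3.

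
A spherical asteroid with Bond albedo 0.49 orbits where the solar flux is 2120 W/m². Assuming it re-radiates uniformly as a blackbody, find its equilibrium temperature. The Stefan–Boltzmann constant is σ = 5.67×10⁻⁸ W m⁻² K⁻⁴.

T ≈ 263 K

Power absorbed = (1−a)S·πR²; power emitted = 4πR²σT⁴. Equating and cancelling πR²:
T = ((1−a)S / 4σ)^(1/4) = (1080 / (4 × 5.67×10⁻⁸))^(1/4) = (4.77×10^9)^(1/4).
T = 263 K.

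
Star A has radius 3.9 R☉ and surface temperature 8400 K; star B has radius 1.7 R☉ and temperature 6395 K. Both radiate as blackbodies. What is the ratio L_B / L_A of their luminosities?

L = 4πR²σT⁴ ∝ R²T⁴, so L_B/L_A = (1.7/3.9)² × (6395/8400)⁴ = 0.190 × 0.336 = 0.0638.

L_B/L_A ≈ 0.0638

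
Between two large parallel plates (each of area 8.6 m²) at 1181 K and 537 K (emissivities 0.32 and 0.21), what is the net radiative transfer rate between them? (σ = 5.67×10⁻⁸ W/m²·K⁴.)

Q ≈ 1.32×10^5 W

For two large parallel gray plates, q = σ(T₁⁴ − T₂⁴) / (1/ε₁ + 1/ε₂ − 1).
1/ε₁ + 1/ε₂ − 1 = 1/0.32 + 1/0.21 − 1 = 6.887.
T₁⁴ − T₂⁴ = 1.95×10^12 − 8.32×10^10 = 1.86×10^12 K⁴.
q = 5.67×10⁻⁸ × 1.86×10^12 / 6.887 = 15300 W/m².
Q = q·A = 15300 × 8.6 = 1.32×10^5 W.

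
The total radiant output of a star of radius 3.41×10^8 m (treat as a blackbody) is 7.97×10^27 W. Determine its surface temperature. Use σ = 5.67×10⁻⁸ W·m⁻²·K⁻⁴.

T ≈ 17600 K

A = 4πr² = 4π × (3.41×10^8)² = 1.46×10^18 m².
From P = σAT⁴, T = (P / σA)^(1/4) = (7.97×10^27 / (5.67×10⁻⁸ × 1.46×10^18))^(1/4).
T = (9.62×10^16)^(1/4) = 17600 K.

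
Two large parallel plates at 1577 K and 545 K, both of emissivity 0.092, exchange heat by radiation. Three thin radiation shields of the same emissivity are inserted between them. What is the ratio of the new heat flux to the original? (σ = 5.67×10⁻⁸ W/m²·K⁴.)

ratio ≈ 0.250

With N identical shields there are N+1 = 4 gaps in series, each with the same radiative resistance, so the flux falls to 1/(N+1) of its unshielded value.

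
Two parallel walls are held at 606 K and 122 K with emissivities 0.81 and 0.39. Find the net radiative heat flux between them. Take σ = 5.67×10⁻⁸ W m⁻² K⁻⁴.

q ≈ 2730 W/m²

For two large parallel gray plates, q = σ(T₁⁴ − T₂⁴) / (1/ε₁ + 1/ε₂ − 1).
1/ε₁ + 1/ε₂ − 1 = 1/0.81 + 1/0.39 − 1 = 2.799.
T₁⁴ − T₂⁴ = 1.35×10^11 − 2.22×10^8 = 1.35×10^11 K⁴.
q = 5.67×10⁻⁸ × 1.35×10^11 / 2.799 = 2730 W/m².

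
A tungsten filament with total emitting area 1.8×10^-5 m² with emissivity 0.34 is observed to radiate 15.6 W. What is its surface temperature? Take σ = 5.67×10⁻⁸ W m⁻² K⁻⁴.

T ≈ 2590 K

From P = εσAT⁴, T = (P / εσA)^(1/4) = (15.6 / (0.34 × 5.67×10⁻⁸ × 1.80×10^-5))^(1/4).
T = (4.50×10^13)^(1/4) = 2590 K.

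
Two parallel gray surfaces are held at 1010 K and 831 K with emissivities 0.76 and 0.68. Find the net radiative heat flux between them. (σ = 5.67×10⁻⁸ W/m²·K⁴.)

q ≈ 17900 W/m²

For two large parallel gray plates, q = σ(T₁⁴ − T₂⁴) / (1/ε₁ + 1/ε₂ − 1).
1/ε₁ + 1/ε₂ − 1 = 1/0.76 + 1/0.68 − 1 = 1.786.
T₁⁴ − T₂⁴ = 1.04×10^12 − 4.77×10^11 = 5.64×10^11 K⁴.
q = 5.67×10⁻⁸ × 5.64×10^11 / 1.786 = 17900 W/m².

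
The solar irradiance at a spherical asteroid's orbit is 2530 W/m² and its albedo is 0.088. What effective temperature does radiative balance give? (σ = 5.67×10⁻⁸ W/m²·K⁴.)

Power absorbed = (1−a)S·πR²; power emitted = 4πR²σT⁴. Equating and cancelling πR²:
T = ((1−a)S / 4σ)^(1/4) = (2310 / (4 × 5.67×10⁻⁸))^(1/4) = (1.02×10^10)^(1/4).
T = 318 K.

T ≈ 318 K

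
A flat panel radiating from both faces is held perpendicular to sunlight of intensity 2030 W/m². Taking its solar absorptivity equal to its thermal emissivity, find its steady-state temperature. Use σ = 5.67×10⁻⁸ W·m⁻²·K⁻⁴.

Absorbed flux αS = emitted flux 2εσT⁴ per unit area; with α = ε this gives T = (S/2σ)^(1/4).
T = (2030 / (2 × 5.67×10⁻⁸))^(1/4) = (1.79×10^10)^(1/4).
T = 366 K.

T ≈ 366 K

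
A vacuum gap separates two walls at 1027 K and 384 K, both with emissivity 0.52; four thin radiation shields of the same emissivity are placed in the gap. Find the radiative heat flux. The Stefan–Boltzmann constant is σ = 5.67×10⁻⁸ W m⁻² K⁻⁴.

q ≈ 4350 W/m²

Each of the 5 gaps contributes resistance (2/ε − 1) = 2/0.52 − 1 = 2.846; total = 14.23.
q = σ(T₁⁴ − T₂⁴) / 14.23 = 5.67×10⁻⁸ × 1.09×10^12 / 14.23 = 4350 W/m².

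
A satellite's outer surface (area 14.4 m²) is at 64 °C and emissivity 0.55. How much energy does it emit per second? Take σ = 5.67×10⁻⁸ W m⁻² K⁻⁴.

P ≈ 5790 W

64 °C = 337 K.
P = εσAT⁴ = 0.55 × 5.67×10⁻⁸ × 14.4 × (337)⁴ = 0.55 × 5.67×10⁻⁸ × 14.4 × 1.29×10^10.
P = 5790 W.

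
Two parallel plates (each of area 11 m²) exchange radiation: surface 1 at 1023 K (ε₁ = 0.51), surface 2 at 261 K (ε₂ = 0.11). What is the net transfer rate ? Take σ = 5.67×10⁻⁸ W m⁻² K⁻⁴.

For two large parallel gray plates, q = σ(T₁⁴ − T₂⁴) / (1/ε₁ + 1/ε₂ − 1).
1/ε₁ + 1/ε₂ − 1 = 1/0.51 + 1/0.11 − 1 = 10.05.
T₁⁴ − T₂⁴ = 1.10×10^12 − 4.64×10^9 = 1.09×10^12 K⁴.
q = 5.67×10⁻⁸ × 1.09×10^12 / 10.05 = 6150 W/m².
Q = q·A = 6150 × 11 = 67700 W.

Q ≈ 67700 W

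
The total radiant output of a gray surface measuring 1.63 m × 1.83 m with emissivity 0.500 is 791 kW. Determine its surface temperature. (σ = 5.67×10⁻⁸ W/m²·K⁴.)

T ≈ 1750 K

A = 1.63 × 1.83 = 2.98 m².
From P = εσAT⁴, T = (P / εσA)^(1/4) = (7.91×10^5 / (0.500 × 5.67×10⁻⁸ × 2.98))^(1/4).
T = (9.35×10^12)^(1/4) = 1750 K.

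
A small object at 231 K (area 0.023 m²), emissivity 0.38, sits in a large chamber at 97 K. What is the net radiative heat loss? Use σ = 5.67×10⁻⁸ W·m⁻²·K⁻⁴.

Q ≈ 1.37 W

Q = εσA(T⁴ − T_s⁴). T⁴ − T_s⁴ = (231)⁴ − (97)⁴ = 2.85×10^9 − 8.85×10^7 = 2.76×10^9 K⁴.
Q = 0.38 × 5.67×10⁻⁸ × 0.0230 × 2.76×10^9 = 1.37 W.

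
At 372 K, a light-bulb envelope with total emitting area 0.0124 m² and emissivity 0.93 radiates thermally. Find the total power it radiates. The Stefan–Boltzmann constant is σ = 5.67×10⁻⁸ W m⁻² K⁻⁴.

P = εσAT⁴ = 0.93 × 5.67×10⁻⁸ × 0.0124 × (372)⁴ = 0.93 × 5.67×10⁻⁸ × 0.0124 × 1.92×10^10.
P = 12.5 W.

P ≈ 12.5 W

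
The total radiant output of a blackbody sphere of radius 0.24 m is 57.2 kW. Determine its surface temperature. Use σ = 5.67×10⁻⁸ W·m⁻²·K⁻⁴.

A = 4πr² = 4π × (0.24)² = 0.724 m².
From P = σAT⁴, T = (P / σA)^(1/4) = (57200 / (5.67×10⁻⁸ × 0.724))^(1/4).
T = (1.39×10^12)^(1/4) = 1090 K.

T ≈ 1090 K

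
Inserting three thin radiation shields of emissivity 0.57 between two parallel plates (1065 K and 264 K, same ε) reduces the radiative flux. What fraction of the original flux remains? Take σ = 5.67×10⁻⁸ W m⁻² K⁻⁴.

With N identical shields there are N+1 = 4 gaps in series, each with the same radiative resistance, so the flux falls to 1/(N+1) of its unshielded value.

ratio ≈ 0.250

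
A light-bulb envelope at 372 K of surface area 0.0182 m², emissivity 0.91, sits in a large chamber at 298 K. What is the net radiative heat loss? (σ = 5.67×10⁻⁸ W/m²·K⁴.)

Q = εσA(T⁴ − T_s⁴). T⁴ − T_s⁴ = (372)⁴ − (298)⁴ = 1.92×10^10 − 7.89×10^9 = 1.13×10^10 K⁴.
Q = 0.91 × 5.67×10⁻⁸ × 0.0182 × 1.13×10^10 = 10.6 W.

Q ≈ 10.6 W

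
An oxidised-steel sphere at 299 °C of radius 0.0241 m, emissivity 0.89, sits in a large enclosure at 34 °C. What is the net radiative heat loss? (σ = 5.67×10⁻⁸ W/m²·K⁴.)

Q ≈ 36.2 W

A = 4πr² = 4π × (0.0241)² = 7.30×10^-3 m².
Convert: 299 °C = 572 K; 34 °C = 307 K.
Q = εσA(T⁴ − T_s⁴). T⁴ − T_s⁴ = (572)⁴ − (307)⁴ = 1.07×10^11 − 8.88×10^9 = 9.82×10^10 K⁴.
Q = 0.89 × 5.67×10⁻⁸ × 7.30×10^-3 × 9.82×10^10 = 36.2 W.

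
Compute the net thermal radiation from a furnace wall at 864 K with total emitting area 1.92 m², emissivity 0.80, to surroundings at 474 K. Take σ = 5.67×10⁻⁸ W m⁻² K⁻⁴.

Q ≈ 44100 W

Q = εσA(T⁴ − T_s⁴). T⁴ − T_s⁴ = (864)⁴ − (474)⁴ = 5.57×10^11 − 5.05×10^10 = 5.07×10^11 K⁴.
Q = 0.80 × 5.67×10⁻⁸ × 1.92 × 5.07×10^11 = 44100 W.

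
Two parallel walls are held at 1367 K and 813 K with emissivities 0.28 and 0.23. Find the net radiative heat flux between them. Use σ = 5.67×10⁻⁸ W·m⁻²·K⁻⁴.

q ≈ 25000 W/m²

For two large parallel gray plates, q = σ(T₁⁴ − T₂⁴) / (1/ε₁ + 1/ε₂ − 1).
1/ε₁ + 1/ε₂ − 1 = 1/0.28 + 1/0.23 − 1 = 6.919.
T₁⁴ − T₂⁴ = 3.49×10^12 − 4.37×10^11 = 3.06×10^12 K⁴.
q = 5.67×10⁻⁸ × 3.06×10^12 / 6.919 = 25000 W/m².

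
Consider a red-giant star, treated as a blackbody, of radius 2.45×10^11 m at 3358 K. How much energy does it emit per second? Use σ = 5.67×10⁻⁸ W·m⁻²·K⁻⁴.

P ≈ 5.44×10^30 W

A = 4πr² = 4π × (2.45×10^11)² = 7.54×10^23 m².
P = σAT⁴ = 5.67×10⁻⁸ × 7.54×10^23 × (3358)⁴ = 5.67×10⁻⁸ × 7.54×10^23 × 1.27×10^14.
P = 5.44×10^30 W.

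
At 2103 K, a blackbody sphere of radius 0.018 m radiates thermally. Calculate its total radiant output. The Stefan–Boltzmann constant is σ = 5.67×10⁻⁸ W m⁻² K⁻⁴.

A = 4πr² = 4π × (0.018)² = 4.07×10^-3 m².
P = σAT⁴ = 5.67×10⁻⁸ × 4.07×10^-3 × (2103)⁴ = 5.67×10⁻⁸ × 4.07×10^-3 × 1.96×10^13.
P = 4520 W.

P ≈ 4520 W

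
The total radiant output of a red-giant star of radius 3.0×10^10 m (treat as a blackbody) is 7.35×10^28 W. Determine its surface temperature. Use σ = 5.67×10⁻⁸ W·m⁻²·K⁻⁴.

T ≈ 3270 K

A = 4πr² = 4π × (3.0×10^10)² = 1.13×10^22 m².
From P = σAT⁴, T = (P / σA)^(1/4) = (7.35×10^28 / (5.67×10⁻⁸ × 1.13×10^22))^(1/4).
T = (1.15×10^14)^(1/4) = 3270 K.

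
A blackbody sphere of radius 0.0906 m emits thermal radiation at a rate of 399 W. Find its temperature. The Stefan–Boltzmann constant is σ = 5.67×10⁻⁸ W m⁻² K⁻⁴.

A = 4πr² = 4π × (0.0906)² = 0.103 m².
From P = σAT⁴, T = (P / σA)^(1/4) = (399 / (5.67×10⁻⁸ × 0.103))^(1/4).
T = (6.82×10^10)^(1/4) = 511 K.

T ≈ 511 K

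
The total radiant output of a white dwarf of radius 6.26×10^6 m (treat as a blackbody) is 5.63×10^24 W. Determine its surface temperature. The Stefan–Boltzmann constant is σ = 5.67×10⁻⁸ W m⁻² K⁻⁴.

A = 4πr² = 4π × (6.26×10^6)² = 4.92×10^14 m².
From P = σAT⁴, T = (P / σA)^(1/4) = (5.63×10^24 / (5.67×10⁻⁸ × 4.92×10^14))^(1/4).
T = (2.02×10^17)^(1/4) = 21200 K.

T ≈ 21200 K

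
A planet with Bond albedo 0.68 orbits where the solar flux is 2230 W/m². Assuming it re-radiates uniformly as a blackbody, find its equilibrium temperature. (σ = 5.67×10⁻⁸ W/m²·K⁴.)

T ≈ 237 K

Power absorbed = (1−a)S·πR²; power emitted = 4πR²σT⁴. Equating and cancelling πR²:
T = ((1−a)S / 4σ)^(1/4) = (714 / (4 × 5.67×10⁻⁸))^(1/4) = (3.15×10^9)^(1/4).
T = 237 K.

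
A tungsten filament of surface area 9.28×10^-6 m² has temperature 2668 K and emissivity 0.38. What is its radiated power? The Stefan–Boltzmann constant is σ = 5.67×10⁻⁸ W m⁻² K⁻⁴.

P = εσAT⁴ = 0.38 × 5.67×10⁻⁸ × 9.28×10^-6 × (2668)⁴ = 0.38 × 5.67×10⁻⁸ × 9.28×10^-6 × 5.07×10^13.
P = 10.1 W.

P ≈ 10.1 W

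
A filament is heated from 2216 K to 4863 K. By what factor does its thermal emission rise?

ratio ≈ 23.2

P ∝ T⁴, so the ratio is (4863/2216)⁴ = (2.194)⁴ = 23.2.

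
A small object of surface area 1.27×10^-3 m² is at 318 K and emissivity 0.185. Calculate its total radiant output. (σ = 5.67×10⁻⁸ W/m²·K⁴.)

P ≈ 0.136 W

Stefan–Boltzmann: P = εσAT⁴ = 0.185 × 5.67×10⁻⁸ × 1.27×10^-3 × (318)⁴ = 0.185 × 5.67×10⁻⁸ × 1.27×10^-3 × 1.02×10^10.
P = 0.136 W.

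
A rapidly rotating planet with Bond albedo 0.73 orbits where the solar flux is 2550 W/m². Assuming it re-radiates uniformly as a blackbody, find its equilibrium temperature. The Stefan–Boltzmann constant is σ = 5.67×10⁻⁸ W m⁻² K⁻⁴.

Power absorbed = (1−a)S·πR²; power emitted = 4πR²σT⁴. Equating and cancelling πR²:
T = ((1−a)S / 4σ)^(1/4) = (688 / (4 × 5.67×10⁻⁸))^(1/4) = (3.04×10^9)^(1/4).
T = 235 K.

T ≈ 235 K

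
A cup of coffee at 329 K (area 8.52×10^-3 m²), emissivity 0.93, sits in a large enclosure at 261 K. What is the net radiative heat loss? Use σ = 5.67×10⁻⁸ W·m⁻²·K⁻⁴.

Q ≈ 3.18 W

Q = εσA(T⁴ − T_s⁴). T⁴ − T_s⁴ = (329)⁴ − (261)⁴ = 1.17×10^10 − 4.64×10^9 = 7.08×10^9 K⁴.
Q = 0.93 × 5.67×10⁻⁸ × 8.52×10^-3 × 7.08×10^9 = 3.18 W.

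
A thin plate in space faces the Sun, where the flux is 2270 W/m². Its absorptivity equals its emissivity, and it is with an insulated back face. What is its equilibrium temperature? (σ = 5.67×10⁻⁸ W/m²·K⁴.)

T ≈ 447 K

Absorbed flux αS = emitted flux εσT⁴ (one radiating face); with α = ε, T = (S/σ)^(1/4).
T = (2270 / 5.67×10⁻⁸)^(1/4) = (4.00×10^10)^(1/4).
T = 447 K.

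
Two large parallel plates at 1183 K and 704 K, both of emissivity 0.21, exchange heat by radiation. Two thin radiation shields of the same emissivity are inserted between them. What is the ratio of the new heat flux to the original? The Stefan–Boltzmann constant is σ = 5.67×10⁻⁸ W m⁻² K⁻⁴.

With N identical shields there are N+1 = 3 gaps in series, each with the same radiative resistance, so the flux falls to 1/(N+1) of its unshielded value.

ratio ≈ 0.333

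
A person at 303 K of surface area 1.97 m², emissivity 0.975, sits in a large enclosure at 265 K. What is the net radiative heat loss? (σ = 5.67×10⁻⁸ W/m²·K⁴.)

Q = εσA(T⁴ − T_s⁴). T⁴ − T_s⁴ = (303)⁴ − (265)⁴ = 8.43×10^9 − 4.93×10^9 = 3.50×10^9 K⁴.
Q = 0.975 × 5.67×10⁻⁸ × 1.97 × 3.50×10^9 = 381 W.

Q ≈ 381 W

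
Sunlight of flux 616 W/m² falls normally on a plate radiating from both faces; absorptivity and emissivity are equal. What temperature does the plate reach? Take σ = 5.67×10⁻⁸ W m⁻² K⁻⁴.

Absorbed flux αS = emitted flux 2εσT⁴ per unit area; with α = ε this gives T = (S/2σ)^(1/4).
T = (616 / (2 × 5.67×10⁻⁸))^(1/4) = (5.43×10^9)^(1/4).
T = 271 K.

T ≈ 271 K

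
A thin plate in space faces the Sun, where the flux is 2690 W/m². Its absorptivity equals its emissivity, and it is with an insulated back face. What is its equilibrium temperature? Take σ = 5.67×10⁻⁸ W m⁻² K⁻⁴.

Absorbed flux αS = emitted flux εσT⁴ (one radiating face); with α = ε, T = (S/σ)^(1/4).
T = (2690 / 5.67×10⁻⁸)^(1/4) = (4.74×10^10)^(1/4).
T = 467 K.

T ≈ 467 K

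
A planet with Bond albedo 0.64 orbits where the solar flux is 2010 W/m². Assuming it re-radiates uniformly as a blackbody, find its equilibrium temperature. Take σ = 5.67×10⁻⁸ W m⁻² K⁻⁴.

Power absorbed = (1−a)S·πR²; power emitted = 4πR²σT⁴. Equating and cancelling πR²:
T = ((1−a)S / 4σ)^(1/4) = (724 / (4 × 5.67×10⁻⁸))^(1/4) = (3.19×10^9)^(1/4).
T = 238 K.

T ≈ 238 K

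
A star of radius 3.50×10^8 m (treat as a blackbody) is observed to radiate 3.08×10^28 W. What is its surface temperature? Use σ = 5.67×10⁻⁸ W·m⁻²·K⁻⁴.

T ≈ 24400 K

A = 4πr² = 4π × (3.50×10^8)² = 1.54×10^18 m².
From P = σAT⁴, T = (P / σA)^(1/4) = (3.08×10^28 / (5.67×10⁻⁸ × 1.54×10^18))^(1/4).
T = (3.53×10^17)^(1/4) = 24400 K.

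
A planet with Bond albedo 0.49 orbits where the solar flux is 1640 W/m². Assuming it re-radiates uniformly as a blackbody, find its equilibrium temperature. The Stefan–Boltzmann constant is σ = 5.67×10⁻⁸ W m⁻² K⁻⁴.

Power absorbed = (1−a)S·πR²; power emitted = 4πR²σT⁴. Equating and cancelling πR²:
T = ((1−a)S / 4σ)^(1/4) = (836 / (4 × 5.67×10⁻⁸))^(1/4) = (3.69×10^9)^(1/4).
T = 246 K.

T ≈ 246 K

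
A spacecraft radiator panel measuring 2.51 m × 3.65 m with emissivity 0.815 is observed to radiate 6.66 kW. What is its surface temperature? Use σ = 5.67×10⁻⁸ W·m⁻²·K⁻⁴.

T ≈ 354 K

A = 2.51 × 3.65 = 9.16 m².
From P = εσAT⁴, T = (P / εσA)^(1/4) = (6660 / (0.815 × 5.67×10⁻⁸ × 9.16))^(1/4).
T = (1.57×10^10)^(1/4) = 354 K.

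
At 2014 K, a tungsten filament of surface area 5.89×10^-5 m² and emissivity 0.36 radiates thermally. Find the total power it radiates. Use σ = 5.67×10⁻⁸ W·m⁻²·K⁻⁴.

P = εσAT⁴ = 0.36 × 5.67×10⁻⁸ × 5.89×10^-5 × (2014)⁴ = 0.36 × 5.67×10⁻⁸ × 5.89×10^-5 × 1.65×10^13.
P = 19.8 W.

P ≈ 19.8 W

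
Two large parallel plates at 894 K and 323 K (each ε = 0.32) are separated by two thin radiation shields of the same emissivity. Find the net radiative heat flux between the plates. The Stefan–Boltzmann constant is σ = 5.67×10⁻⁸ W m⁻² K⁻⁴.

Each of the 3 gaps contributes resistance (2/ε − 1) = 2/0.32 − 1 = 5.250; total = 15.75.
q = σ(T₁⁴ − T₂⁴) / 15.75 = 5.67×10⁻⁸ × 6.28×10^11 / 15.75 = 2260 W/m².

q ≈ 2260 W/m²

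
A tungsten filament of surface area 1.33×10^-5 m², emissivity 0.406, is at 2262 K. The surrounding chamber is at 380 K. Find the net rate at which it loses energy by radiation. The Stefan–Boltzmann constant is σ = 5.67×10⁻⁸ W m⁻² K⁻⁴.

Q = εσA(T⁴ − T_s⁴). T⁴ − T_s⁴ = (2262)⁴ − (380)⁴ = 2.62×10^13 − 2.09×10^10 = 2.62×10^13 K⁴.
Q = 0.406 × 5.67×10⁻⁸ × 1.33×10^-5 × 2.62×10^13 = 8.01 W.

Q ≈ 8.01 W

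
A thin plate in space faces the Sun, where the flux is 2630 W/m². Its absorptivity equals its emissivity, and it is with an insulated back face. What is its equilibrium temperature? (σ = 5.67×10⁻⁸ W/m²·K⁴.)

Absorbed flux αS = emitted flux εσT⁴ (one radiating face); with α = ε, T = (S/σ)^(1/4).
T = (2630 / 5.67×10⁻⁸)^(1/4) = (4.64×10^10)^(1/4).
T = 464 K.

T ≈ 464 K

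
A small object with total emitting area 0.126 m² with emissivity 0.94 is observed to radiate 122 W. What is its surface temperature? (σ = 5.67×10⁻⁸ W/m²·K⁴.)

From P = εσAT⁴, T = (P / εσA)^(1/4) = (122 / (0.94 × 5.67×10⁻⁸ × 0.126))^(1/4).
T = (1.82×10^10)^(1/4) = 367 K.

T ≈ 367 K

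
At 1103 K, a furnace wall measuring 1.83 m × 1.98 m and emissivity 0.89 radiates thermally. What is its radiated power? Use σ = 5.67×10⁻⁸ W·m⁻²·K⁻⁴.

A = 1.83 × 1.98 = 3.62 m².
Stefan–Boltzmann: P = εσAT⁴ = 0.89 × 5.67×10⁻⁸ × 3.62 × (1103)⁴ = 0.89 × 5.67×10⁻⁸ × 3.62 × 1.48×10^12.
P = 2.71×10^5 W.

P ≈ 2.71×10^5 W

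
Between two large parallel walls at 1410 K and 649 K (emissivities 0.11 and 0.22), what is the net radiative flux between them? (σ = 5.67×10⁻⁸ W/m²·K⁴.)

For two large parallel gray plates, q = σ(T₁⁴ − T₂⁴) / (1/ε₁ + 1/ε₂ − 1).
1/ε₁ + 1/ε₂ − 1 = 1/0.11 + 1/0.22 − 1 = 12.64.
T₁⁴ − T₂⁴ = 3.95×10^12 − 1.77×10^11 = 3.78×10^12 K⁴.
q = 5.67×10⁻⁸ × 3.78×10^12 / 12.64 = 16900 W/m².

q ≈ 16900 W/m²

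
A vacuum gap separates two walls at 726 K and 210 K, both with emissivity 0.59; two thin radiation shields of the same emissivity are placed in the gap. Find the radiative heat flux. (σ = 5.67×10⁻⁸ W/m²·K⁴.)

Each of the 3 gaps contributes resistance (2/ε − 1) = 2/0.59 − 1 = 2.390; total = 7.169.
q = σ(T₁⁴ − T₂⁴) / 7.169 = 5.67×10⁻⁸ × 2.76×10^11 / 7.169 = 2180 W/m².

q ≈ 2180 W/m²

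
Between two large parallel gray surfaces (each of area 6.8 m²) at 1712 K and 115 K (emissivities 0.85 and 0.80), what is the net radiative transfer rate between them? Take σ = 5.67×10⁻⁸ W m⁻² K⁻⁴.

For two large parallel gray plates, q = σ(T₁⁴ − T₂⁴) / (1/ε₁ + 1/ε₂ − 1).
1/ε₁ + 1/ε₂ − 1 = 1/0.85 + 1/0.80 − 1 = 1.426.
T₁⁴ − T₂⁴ = 8.59×10^12 − 1.75×10^8 = 8.59×10^12 K⁴.
q = 5.67×10⁻⁸ × 8.59×10^12 / 1.426 = 3.41×10^5 W/m².
Q = q·A = 3.41×10^5 × 6.8 = 2.32×10^6 W.

Q ≈ 2.32×10^6 W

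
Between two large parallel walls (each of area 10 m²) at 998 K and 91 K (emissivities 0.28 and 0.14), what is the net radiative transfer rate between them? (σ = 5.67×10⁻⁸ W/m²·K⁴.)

Q ≈ 57900 W

For two large parallel gray plates, q = σ(T₁⁴ − T₂⁴) / (1/ε₁ + 1/ε₂ − 1).
1/ε₁ + 1/ε₂ − 1 = 1/0.28 + 1/0.14 − 1 = 9.714.
T₁⁴ − T₂⁴ = 9.92×10^11 − 6.86×10^7 = 9.92×10^11 K⁴.
q = 5.67×10⁻⁸ × 9.92×10^11 / 9.714 = 5790 W/m².
Q = q·A = 5790 × 10 = 57900 W.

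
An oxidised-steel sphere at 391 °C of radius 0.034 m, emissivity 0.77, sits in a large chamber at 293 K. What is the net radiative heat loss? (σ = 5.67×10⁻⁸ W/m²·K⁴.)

A = 4πr² = 4π × (0.034)² = 0.0145 m².
Convert: 391 °C = 664 K.
Q = εσA(T⁴ − T_s⁴). T⁴ − T_s⁴ = (664)⁴ − (293)⁴ = 1.94×10^11 − 7.37×10^9 = 1.87×10^11 K⁴.
Q = 0.77 × 5.67×10⁻⁸ × 0.0145 × 1.87×10^11 = 119 W.

Q ≈ 119 W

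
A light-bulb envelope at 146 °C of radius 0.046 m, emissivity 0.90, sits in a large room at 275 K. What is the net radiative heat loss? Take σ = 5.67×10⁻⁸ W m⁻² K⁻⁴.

Q ≈ 34.1 W

A = 4πr² = 4π × (0.046)² = 0.0266 m².
Convert: 146 °C = 419 K.
Q = εσA(T⁴ − T_s⁴). T⁴ − T_s⁴ = (419)⁴ − (275)⁴ = 3.08×10^10 − 5.72×10^9 = 2.51×10^10 K⁴.
Q = 0.90 × 5.67×10⁻⁸ × 0.0266 × 2.51×10^10 = 34.1 W.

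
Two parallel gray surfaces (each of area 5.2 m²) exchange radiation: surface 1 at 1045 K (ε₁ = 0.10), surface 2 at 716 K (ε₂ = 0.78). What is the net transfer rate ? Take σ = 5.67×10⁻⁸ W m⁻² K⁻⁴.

Q ≈ 26700 W

For two large parallel gray plates, q = σ(T₁⁴ − T₂⁴) / (1/ε₁ + 1/ε₂ − 1).
1/ε₁ + 1/ε₂ − 1 = 1/0.10 + 1/0.78 − 1 = 10.28.
T₁⁴ − T₂⁴ = 1.19×10^12 − 2.63×10^11 = 9.30×10^11 K⁴.
q = 5.67×10⁻⁸ × 9.30×10^11 / 10.28 = 5130 W/m².
Q = q·A = 5130 × 5.2 = 26700 W.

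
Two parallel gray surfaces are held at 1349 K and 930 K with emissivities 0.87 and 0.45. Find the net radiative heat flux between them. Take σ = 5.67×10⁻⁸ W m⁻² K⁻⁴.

For two large parallel gray plates, q = σ(T₁⁴ − T₂⁴) / (1/ε₁ + 1/ε₂ − 1).
1/ε₁ + 1/ε₂ − 1 = 1/0.87 + 1/0.45 − 1 = 2.372.
T₁⁴ − T₂⁴ = 3.31×10^12 − 7.48×10^11 = 2.56×10^12 K⁴.
q = 5.67×10⁻⁸ × 2.56×10^12 / 2.372 = 61300 W/m².

q ≈ 61300 W/m²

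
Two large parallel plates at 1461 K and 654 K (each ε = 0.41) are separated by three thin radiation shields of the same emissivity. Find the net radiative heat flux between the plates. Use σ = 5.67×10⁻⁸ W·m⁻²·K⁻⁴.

Each of the 4 gaps contributes resistance (2/ε − 1) = 2/0.41 − 1 = 3.878; total = 15.51.
q = σ(T₁⁴ − T₂⁴) / 15.51 = 5.67×10⁻⁸ × 4.37×10^12 / 15.51 = 16000 W/m².

q ≈ 16000 W/m²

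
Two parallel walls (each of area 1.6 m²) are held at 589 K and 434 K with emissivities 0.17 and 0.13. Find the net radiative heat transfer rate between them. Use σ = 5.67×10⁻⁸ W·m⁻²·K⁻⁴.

For two large parallel gray plates, q = σ(T₁⁴ − T₂⁴) / (1/ε₁ + 1/ε₂ − 1).
1/ε₁ + 1/ε₂ − 1 = 1/0.17 + 1/0.13 − 1 = 12.57.
T₁⁴ − T₂⁴ = 1.20×10^11 − 3.55×10^10 = 8.49×10^10 K⁴.
q = 5.67×10⁻⁸ × 8.49×10^10 / 12.57 = 383 W/m².
Q = q·A = 383 × 1.6 = 612 W.

Q ≈ 612 W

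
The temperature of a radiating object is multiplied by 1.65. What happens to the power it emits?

factor ≈ 7.41

P ∝ T⁴, so the power scales as (1.65)⁴ = 7.41.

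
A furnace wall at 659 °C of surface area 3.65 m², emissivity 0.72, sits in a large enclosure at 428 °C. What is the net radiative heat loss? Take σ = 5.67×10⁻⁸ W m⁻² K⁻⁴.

Convert: 659 °C = 932 K; 428 °C = 701 K.
Q = εσA(T⁴ − T_s⁴). T⁴ − T_s⁴ = (932)⁴ − (701)⁴ = 7.55×10^11 − 2.41×10^11 = 5.13×10^11 K⁴.
Q = 0.72 × 5.67×10⁻⁸ × 3.65 × 5.13×10^11 = 76400 W.

Q ≈ 76400 W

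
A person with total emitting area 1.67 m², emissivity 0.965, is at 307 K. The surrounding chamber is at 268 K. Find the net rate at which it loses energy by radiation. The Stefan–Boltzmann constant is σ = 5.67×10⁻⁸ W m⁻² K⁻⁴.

Q = εσA(T⁴ − T_s⁴). T⁴ − T_s⁴ = (307)⁴ − (268)⁴ = 8.88×10^9 − 5.16×10^9 = 3.72×10^9 K⁴.
Q = 0.965 × 5.67×10⁻⁸ × 1.67 × 3.72×10^9 = 340 W.

Q ≈ 340 W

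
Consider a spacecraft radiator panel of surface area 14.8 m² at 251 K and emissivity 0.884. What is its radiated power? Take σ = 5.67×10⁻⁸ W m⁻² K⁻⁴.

Stefan–Boltzmann: P = εσAT⁴ = 0.884 × 5.67×10⁻⁸ × 14.8 × (251)⁴ = 0.884 × 5.67×10⁻⁸ × 14.8 × 3.97×10^9.
P = 2940 W.

P ≈ 2940 W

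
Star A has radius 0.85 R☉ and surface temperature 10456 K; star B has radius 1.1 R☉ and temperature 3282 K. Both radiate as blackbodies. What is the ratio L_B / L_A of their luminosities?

L_B/L_A ≈ 0.0163

L = 4πR²σT⁴ ∝ R²T⁴, so L_B/L_A = (1.1/0.85)² × (3282/10456)⁴ = 1.67 × 9.71×10^-3 = 0.0163.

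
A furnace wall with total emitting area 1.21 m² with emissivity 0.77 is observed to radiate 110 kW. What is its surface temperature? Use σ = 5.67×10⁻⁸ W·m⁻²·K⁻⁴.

From P = εσAT⁴, T = (P / εσA)^(1/4) = (1.10×10^5 / (0.77 × 5.67×10⁻⁸ × 1.21))^(1/4).
T = (2.08×10^12)^(1/4) = 1200 K.

T ≈ 1200 K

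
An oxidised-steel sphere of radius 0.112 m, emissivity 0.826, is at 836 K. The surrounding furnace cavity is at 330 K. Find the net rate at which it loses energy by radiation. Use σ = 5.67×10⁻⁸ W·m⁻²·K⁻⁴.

Q ≈ 3520 W

A = 4πr² = 4π × (0.112)² = 0.158 m².
Q = εσA(T⁴ − T_s⁴). T⁴ − T_s⁴ = (836)⁴ − (330)⁴ = 4.88×10^11 − 1.19×10^10 = 4.77×10^11 K⁴.
Q = 0.826 × 5.67×10⁻⁸ × 0.158 × 4.77×10^11 = 3520 W.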